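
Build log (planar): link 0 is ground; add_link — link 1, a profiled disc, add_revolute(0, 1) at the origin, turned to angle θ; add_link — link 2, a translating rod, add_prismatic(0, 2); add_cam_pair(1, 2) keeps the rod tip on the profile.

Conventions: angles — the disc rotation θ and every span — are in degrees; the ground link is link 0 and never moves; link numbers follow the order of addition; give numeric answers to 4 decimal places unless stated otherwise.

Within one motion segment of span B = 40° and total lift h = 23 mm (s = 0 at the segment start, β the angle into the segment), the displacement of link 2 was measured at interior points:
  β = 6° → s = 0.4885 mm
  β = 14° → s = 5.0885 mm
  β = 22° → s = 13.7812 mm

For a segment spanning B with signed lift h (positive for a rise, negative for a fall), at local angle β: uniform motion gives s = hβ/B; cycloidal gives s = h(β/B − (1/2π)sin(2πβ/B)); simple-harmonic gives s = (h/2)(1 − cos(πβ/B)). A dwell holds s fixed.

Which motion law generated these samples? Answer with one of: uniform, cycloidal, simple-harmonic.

candidates at β/B = r: uniform s = h·r (linear in β); cycloidal s = h·(r − sin(2πr)/(2π)); simple-harmonic s = (h/2)(1 − cos(πr))
β=6°: printed 0.4885 | uniform 3.4500, cycloidal 0.4885, simple-harmonic 1.2534
β=14°: printed 5.0885 | uniform 8.0500, cycloidal 5.0885, simple-harmonic 6.2791
β=22°: printed 13.7812 | uniform 12.6500, cycloidal 13.7812, simple-harmonic 13.2990
only one law matches every sample → cycloidal

cycloidal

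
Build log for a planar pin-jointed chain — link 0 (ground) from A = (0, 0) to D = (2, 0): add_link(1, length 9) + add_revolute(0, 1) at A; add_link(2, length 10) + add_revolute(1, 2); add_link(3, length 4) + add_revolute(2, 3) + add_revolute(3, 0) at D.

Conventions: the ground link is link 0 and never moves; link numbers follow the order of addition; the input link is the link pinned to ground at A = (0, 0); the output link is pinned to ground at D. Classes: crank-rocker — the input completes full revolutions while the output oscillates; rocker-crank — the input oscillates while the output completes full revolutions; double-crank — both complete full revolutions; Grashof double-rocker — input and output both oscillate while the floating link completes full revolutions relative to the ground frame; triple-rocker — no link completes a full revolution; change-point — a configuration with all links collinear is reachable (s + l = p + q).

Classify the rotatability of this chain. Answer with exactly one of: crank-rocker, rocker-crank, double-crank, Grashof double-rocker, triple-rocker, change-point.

lengths: ground=2, input=9, coupler=10, output=4
sorted: s=2 (shortest), l=10 (longest), p+q=13
s + l = 12 vs p + q = 13
s + l < p + q (Grashof) with shortest = ground link → double-crank

double-crank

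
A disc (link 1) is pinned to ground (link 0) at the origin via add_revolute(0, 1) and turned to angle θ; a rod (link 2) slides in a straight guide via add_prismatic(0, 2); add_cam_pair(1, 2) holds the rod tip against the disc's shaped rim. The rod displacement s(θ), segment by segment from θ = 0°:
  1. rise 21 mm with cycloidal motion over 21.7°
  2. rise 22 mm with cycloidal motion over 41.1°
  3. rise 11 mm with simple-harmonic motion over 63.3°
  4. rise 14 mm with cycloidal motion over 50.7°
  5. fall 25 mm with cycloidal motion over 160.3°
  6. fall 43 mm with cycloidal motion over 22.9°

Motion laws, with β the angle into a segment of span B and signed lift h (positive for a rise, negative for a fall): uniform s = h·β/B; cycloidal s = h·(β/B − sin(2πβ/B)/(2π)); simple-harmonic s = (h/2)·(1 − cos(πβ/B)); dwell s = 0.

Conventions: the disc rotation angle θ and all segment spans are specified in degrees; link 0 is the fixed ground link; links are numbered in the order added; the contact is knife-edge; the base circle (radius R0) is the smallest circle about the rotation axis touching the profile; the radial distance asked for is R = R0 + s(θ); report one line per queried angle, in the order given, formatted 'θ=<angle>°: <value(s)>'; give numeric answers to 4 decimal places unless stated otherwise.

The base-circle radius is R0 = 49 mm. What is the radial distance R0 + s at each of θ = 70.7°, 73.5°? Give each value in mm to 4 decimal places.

segment 1 (0° to 21.7°, cycloidal, h = 21) is passed completely: s = 0.0000 + (21) = 21.0000
segment 2 (21.7° to 62.8°, cycloidal, h = 22) is passed completely: s = 21.0000 + (22) = 43.0000
θ = 70.7° falls in segment 3 (62.8° to 126.1°, simple-harmonic, h = 11): β = 70.7 − 62.8 = 7.9°, B = 63.3°; Δs = 11/2·(1 − cos(π·0.1248)) = 0.4174; s = 43.0000 + 0.4174 = 43.4174
θ = 73.5° falls in segment 3 (62.8° to 126.1°, simple-harmonic, h = 11): β = 73.5 − 62.8 = 10.7°, B = 63.3°; Δs = 11/2·(1 − cos(π·0.1690)) = 0.7575; s = 43.0000 + 0.7575 = 43.7575
θ=70.7°: R = R0 + s = 49 + 43.4174 = 92.4174
θ=73.5°: R = R0 + s = 49 + 43.7575 = 92.7575

θ=70.7°: 92.4174
θ=73.5°: 92.7575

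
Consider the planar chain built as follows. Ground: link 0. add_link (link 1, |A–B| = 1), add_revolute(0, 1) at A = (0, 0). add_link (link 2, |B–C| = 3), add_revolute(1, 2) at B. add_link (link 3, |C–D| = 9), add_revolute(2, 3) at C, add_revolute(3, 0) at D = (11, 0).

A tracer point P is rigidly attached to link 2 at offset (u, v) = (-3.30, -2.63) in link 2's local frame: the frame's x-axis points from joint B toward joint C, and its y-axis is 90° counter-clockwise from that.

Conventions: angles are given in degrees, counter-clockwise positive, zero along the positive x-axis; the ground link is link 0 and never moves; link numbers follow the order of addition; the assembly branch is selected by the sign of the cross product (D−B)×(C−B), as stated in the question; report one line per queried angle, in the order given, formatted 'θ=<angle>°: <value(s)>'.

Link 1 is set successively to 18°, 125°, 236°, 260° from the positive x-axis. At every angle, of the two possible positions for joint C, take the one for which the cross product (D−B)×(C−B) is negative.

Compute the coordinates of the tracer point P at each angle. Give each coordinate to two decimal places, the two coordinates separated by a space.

A=(0,0), D=(11.00,0)
θ=18°: B = A + 1.00·(cos18°, sin18°) = (0.9511, 0.3090)
θ=18°: |BD| = 10.0537
θ=18°: circle(B,3.00) ∩ circle(D,9.00): a=1.4461, h=2.6285
θ=18°:   candidates: C₊=(2.4772,2.8918) cross=26.426; C₋=(2.3157,-2.3627) cross=-26.426
θ=18°:   branch - wants cross < 0 → take C=(2.3157,-2.3627) (cross=-26.426)
θ=18°: ex = (C−B)/|BC| = (0.4549,-0.8906); ey = (0.8906,0.4549)
θ=18°: P = B + -3.30·ex + -2.63·ey = (-2.8922,2.0516)
θ=125°: B = A + 1.00·(cos125°, sin125°) = (-0.5736, 0.8192)
θ=125°: |BD| = 11.6025
θ=125°: circle(B,3.00) ∩ circle(D,9.00): a=2.6985, h=1.3108
θ=125°:   candidates: C₊=(2.2107,1.9361) cross=15.208; C₋=(2.0256,-0.6789) cross=-15.208
θ=125°:   branch - wants cross < 0 → take C=(2.0256,-0.6789) (cross=-15.208)
θ=125°: ex = (C−B)/|BC| = (0.8664,-0.4993); ey = (0.4993,0.8664)
θ=125°: P = B + -3.30·ex + -2.63·ey = (-4.7460,0.1883)
θ=236°: B = A + 1.00·(cos236°, sin236°) = (-0.5592, -0.8290)
θ=236°: |BD| = 11.5889
θ=236°: circle(B,3.00) ∩ circle(D,9.00): a=2.6880, h=1.3321
θ=236°:   candidates: C₊=(2.0266,0.6920) cross=15.438; C₋=(2.2172,-1.9655) cross=-15.438
θ=236°:   branch - wants cross < 0 → take C=(2.2172,-1.9655) (cross=-15.438)
θ=236°: ex = (C−B)/|BC| = (0.9255,-0.3788); ey = (0.3788,0.9255)
θ=236°: P = B + -3.30·ex + -2.63·ey = (-4.6095,-2.0130)
θ=260°: B = A + 1.00·(cos260°, sin260°) = (-0.1736, -0.9848)
θ=260°: |BD| = 11.2170
θ=260°: circle(B,3.00) ∩ circle(D,9.00): a=2.3991, h=1.8013
θ=260°:   candidates: C₊=(2.0580,1.0201) cross=20.205; C₋=(2.3743,-2.5685) cross=-20.205
θ=260°:   branch - wants cross < 0 → take C=(2.3743,-2.5685) (cross=-20.205)
θ=260°: ex = (C−B)/|BC| = (0.8493,-0.5279); ey = (0.5279,0.8493)
θ=260°: P = B + -3.30·ex + -2.63·ey = (-4.3647,-1.4765)

θ=18°: -2.89 2.05
θ=125°: -4.75 0.19
θ=236°: -4.61 -2.01
θ=260°: -4.36 -1.48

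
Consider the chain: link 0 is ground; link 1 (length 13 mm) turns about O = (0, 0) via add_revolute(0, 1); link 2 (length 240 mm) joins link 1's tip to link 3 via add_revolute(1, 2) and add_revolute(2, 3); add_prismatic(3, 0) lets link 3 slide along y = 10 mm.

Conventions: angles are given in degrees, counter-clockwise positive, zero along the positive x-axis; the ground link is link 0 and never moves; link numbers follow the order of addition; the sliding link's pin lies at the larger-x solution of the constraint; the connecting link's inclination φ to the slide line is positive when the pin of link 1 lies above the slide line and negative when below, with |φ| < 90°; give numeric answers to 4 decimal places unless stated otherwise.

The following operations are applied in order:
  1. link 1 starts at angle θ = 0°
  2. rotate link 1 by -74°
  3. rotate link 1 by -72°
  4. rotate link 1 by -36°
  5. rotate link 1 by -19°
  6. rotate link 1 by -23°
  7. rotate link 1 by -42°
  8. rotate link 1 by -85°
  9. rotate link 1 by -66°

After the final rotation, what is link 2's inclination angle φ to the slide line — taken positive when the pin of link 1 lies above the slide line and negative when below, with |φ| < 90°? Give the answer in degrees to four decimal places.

geometry: r = 13 mm, L = 240 mm, e = 10 mm; θ starts at 0°
rotate link 1 by -74°: θ ← 0° -74° = -74°
rotate link 1 by -72°: θ ← -74° -72° = -146°
rotate link 1 by -36°: θ ← -146° -36° = -182°
rotate link 1 by -19°: θ ← -182° -19° = -201°
rotate link 1 by -23°: θ ← -201° -23° = -224°
rotate link 1 by -42°: θ ← -224° -42° = -266°
rotate link 1 by -85°: θ ← -266° -85° = -351°
rotate link 1 by -66°: θ ← -351° -66° = -417°
h = r sin θ − e = -10.902717 − 10 = -20.902717
sin φ = h / L = -20.902717 / 240 = -0.08709466
φ = arcsin(-0.08709466) = -4.996487°

-4.9965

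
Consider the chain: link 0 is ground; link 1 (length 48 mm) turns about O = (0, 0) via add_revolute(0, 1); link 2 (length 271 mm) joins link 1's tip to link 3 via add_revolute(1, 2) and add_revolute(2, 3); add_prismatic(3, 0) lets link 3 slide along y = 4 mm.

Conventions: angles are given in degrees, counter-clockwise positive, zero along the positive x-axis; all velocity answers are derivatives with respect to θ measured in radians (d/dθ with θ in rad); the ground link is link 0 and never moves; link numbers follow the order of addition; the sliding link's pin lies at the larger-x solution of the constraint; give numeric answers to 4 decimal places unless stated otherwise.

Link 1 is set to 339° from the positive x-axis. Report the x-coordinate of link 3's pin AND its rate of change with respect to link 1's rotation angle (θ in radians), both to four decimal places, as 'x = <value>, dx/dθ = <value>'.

geometry: r = 48 mm, L = 271 mm, e = 4 mm
crank pin P = (r cos θ, r sin θ) = (44.811860, -17.201662)
h = r sin θ − e = -17.201662 − 4 = -21.201662
x = r cos θ + √(L² − h²) = 44.811860 + 270.169372 = 314.981232
dx/dθ = −r sin θ − h·r cos θ/√(L² − h²) (θ in radians; h = -21.201662) = 20.718292

x = 314.9812, dx/dθ = 20.7183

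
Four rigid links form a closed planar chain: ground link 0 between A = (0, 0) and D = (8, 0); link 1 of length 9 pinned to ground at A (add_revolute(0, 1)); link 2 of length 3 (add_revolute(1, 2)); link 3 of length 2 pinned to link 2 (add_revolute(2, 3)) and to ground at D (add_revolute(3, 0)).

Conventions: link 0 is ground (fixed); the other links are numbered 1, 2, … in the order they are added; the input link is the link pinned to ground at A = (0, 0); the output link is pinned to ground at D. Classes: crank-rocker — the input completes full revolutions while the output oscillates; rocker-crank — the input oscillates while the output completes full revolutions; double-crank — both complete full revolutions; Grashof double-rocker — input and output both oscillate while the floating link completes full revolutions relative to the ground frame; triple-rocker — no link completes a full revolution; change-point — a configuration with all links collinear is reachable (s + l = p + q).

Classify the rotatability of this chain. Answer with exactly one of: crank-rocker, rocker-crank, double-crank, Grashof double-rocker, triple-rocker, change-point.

lengths: ground=8, input=9, coupler=3, output=2
sorted: s=2 (shortest), l=9 (longest), p+q=11
s + l = 11 vs p + q = 11
s + l = p + q → change-point (collinear configuration reachable)

change-point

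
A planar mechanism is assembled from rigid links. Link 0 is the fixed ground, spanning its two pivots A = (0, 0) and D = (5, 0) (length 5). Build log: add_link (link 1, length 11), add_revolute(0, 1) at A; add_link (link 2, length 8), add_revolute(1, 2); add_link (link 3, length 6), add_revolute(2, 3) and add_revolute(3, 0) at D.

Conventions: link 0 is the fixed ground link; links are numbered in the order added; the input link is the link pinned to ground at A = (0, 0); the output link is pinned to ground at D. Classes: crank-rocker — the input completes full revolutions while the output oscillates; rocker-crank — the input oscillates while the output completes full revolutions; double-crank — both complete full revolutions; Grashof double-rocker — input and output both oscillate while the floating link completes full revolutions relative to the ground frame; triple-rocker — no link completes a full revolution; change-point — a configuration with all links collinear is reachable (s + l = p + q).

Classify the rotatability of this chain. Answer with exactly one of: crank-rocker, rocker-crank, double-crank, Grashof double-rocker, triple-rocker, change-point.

lengths: ground=5, input=11, coupler=8, output=6
sorted: s=5 (shortest), l=11 (longest), p+q=14
s + l = 16 vs p + q = 14
s + l > p + q → non-Grashof → no link fully rotates → triple-rocker

triple-rocker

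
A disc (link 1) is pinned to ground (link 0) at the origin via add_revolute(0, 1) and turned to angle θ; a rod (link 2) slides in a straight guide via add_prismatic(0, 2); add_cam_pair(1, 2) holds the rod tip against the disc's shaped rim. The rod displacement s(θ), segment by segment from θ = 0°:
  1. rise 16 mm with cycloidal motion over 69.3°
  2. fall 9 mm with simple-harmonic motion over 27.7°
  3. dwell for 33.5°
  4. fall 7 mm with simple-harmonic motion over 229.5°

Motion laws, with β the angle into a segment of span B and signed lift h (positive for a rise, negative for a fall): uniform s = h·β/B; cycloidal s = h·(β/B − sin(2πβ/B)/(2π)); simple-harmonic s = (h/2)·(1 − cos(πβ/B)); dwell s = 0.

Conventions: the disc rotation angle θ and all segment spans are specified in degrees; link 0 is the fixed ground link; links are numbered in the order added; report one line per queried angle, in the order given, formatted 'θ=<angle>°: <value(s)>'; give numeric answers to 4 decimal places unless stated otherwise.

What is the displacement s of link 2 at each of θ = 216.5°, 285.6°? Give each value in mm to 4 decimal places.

segment 1 (0° to 69.3°, cycloidal, h = 16) is passed completely: s = 0.0000 + (16) = 16.0000
segment 2 (69.3° to 97°, simple-harmonic, h = -9) is passed completely: s = 16.0000 + (-9) = 7.0000
segment 3 (97° to 130.5°, dwell): s unchanged at 7.0000
θ = 216.5° falls in segment 4 (130.5° to 360°, simple-harmonic, h = -7): β = 216.5 − 130.5 = 86°, B = 229.5°; Δs = -7/2·(1 − cos(π·0.3747)) = -2.1578; s = 7.0000 − 2.1578 = 4.8422
θ = 285.6° falls in segment 4 (130.5° to 360°, simple-harmonic, h = -7): β = 285.6 − 130.5 = 155.1°, B = 229.5°; Δs = -7/2·(1 − cos(π·0.6758)) = -5.3364; s = 7.0000 − 5.3364 = 1.6636

θ=216.5°: 4.8422
θ=285.6°: 1.6636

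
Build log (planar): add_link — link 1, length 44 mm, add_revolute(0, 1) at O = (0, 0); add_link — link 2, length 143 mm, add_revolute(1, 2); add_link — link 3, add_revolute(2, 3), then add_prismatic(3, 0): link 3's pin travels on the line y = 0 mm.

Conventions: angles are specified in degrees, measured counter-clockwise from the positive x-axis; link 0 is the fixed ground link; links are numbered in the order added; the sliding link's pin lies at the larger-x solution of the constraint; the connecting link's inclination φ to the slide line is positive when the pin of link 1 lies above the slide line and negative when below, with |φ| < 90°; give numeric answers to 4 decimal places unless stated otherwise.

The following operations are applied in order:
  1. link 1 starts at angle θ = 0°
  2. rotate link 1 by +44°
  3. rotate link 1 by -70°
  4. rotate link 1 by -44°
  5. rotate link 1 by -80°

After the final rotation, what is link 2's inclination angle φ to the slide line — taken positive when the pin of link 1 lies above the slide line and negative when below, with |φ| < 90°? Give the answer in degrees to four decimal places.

geometry: r = 44 mm, L = 143 mm, e = 0 mm; θ starts at 0°
rotate link 1 by +44°: θ ← 0° +44° = 44°
rotate link 1 by -70°: θ ← 44° -70° = -26°
rotate link 1 by -44°: θ ← -26° -44° = -70°
rotate link 1 by -80°: θ ← -70° -80° = -150°
h = r sin θ − e = -22.000000 − 0 = -22.000000
sin φ = h / L = -22.000000 / 143 = -0.15384615
φ = arcsin(-0.15384615) = -8.849883°

-8.8499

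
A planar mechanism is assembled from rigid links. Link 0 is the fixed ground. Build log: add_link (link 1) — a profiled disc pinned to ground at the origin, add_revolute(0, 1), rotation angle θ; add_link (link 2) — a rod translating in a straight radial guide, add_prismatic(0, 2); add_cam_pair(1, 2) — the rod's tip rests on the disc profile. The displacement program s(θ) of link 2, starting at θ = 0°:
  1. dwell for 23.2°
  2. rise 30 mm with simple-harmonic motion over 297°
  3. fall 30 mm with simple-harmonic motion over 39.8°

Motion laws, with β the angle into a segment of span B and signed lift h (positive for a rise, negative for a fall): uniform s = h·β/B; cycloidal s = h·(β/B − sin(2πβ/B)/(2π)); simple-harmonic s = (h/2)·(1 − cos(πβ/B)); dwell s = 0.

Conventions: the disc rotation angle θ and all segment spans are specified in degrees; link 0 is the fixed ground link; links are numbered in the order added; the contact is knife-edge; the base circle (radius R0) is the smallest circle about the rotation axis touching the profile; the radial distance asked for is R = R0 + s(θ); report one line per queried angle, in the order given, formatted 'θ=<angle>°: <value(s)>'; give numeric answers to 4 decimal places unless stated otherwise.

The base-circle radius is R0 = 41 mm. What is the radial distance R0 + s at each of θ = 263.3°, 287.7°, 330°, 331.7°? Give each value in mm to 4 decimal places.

seg 1 [0°–23.2°] dwell: s stays 0.0000
seg 2 [23.2°–320.2°] simple-harmonic, h=30: θ=263.3° here. β=240.1, B=297. 30/2·(1 − cos(π·0.8084)) = 27.3641 → s = 27.3641
seg 2 [23.2°–320.2°] simple-harmonic, h=30: θ=287.7° here. β=264.5, B=297. 30/2·(1 − cos(π·0.8906)) = 29.1223 → s = 29.1223
seg 2 [23.2°–320.2°] simple-harmonic, h=30: full span → s += 30 → s = 30.0000
seg 3 [320.2°–360°] simple-harmonic, h=-30: θ=330° here. β=9.8, B=39.8. -30/2·(1 − cos(π·0.2462)) = -4.2686 → s = 25.7314
seg 3 [320.2°–360°] simple-harmonic, h=-30: θ=331.7° here. β=11.5, B=39.8. -30/2·(1 − cos(π·0.2889)) = -5.7672 → s = 24.2328
θ=263.3°: R = R0 + s = 41 + 27.3641 = 68.3641
θ=287.7°: R = R0 + s = 41 + 29.1223 = 70.1223
θ=330°: R = R0 + s = 41 + 25.7314 = 66.7314
θ=331.7°: R = R0 + s = 41 + 24.2328 = 65.2328

θ=263.3°: 68.3641
θ=287.7°: 70.1223
θ=330°: 66.7314
θ=331.7°: 65.2328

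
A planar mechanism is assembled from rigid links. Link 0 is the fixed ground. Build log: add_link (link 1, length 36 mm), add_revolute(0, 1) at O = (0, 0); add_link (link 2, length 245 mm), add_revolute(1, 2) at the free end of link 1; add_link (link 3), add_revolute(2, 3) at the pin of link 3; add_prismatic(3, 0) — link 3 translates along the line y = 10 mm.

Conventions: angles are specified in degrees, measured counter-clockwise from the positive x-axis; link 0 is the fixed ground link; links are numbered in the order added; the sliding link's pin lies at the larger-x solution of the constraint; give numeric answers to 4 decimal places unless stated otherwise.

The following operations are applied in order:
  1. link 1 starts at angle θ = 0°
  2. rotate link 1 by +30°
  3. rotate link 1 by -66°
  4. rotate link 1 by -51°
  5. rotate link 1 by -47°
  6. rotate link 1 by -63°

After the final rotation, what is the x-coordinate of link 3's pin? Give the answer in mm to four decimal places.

geometry: r = 36 mm, L = 245 mm, e = 10 mm; θ starts at 0°
rotate link 1 by +30°: θ ← 0° +30° = 30°
rotate link 1 by -66°: θ ← 30° -66° = -36°
rotate link 1 by -51°: θ ← -36° -51° = -87°
rotate link 1 by -47°: θ ← -87° -47° = -134°
rotate link 1 by -63°: θ ← -134° -63° = -197°
crank pin P = (r cos θ, r sin θ) = (-34.426971, 10.525381)
h = r sin θ − e = 10.525381 − 10 = 0.525381
x = r cos θ + √(L² − h²) = -34.426971 + 244.999437 = 210.572465

210.5725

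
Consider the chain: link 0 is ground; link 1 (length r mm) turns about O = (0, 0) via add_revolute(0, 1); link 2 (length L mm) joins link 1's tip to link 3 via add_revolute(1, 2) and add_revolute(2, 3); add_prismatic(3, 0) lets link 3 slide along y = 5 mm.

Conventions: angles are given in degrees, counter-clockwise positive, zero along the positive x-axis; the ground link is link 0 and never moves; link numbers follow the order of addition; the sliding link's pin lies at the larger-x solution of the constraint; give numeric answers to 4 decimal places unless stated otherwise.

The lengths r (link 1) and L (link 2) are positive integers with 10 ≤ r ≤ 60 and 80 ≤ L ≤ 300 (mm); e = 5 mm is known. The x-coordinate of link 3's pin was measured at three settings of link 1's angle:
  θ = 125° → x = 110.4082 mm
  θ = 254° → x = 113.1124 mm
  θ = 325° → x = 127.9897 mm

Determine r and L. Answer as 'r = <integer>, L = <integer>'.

constraint per measurement: (x − r cos θ)² + (r sin θ − e)² = L²
subtracting the θ₁ and θ₂ equations cancels the r² and L² terms:
r = (x₁² − x₂²) / (2[(x₁cos θ₁ + e sin θ₁) − (x₂cos θ₂ + e sin θ₂)]) = 13.0002 → r = 13
L² = (x₁ − r cos θ₁)² + (r sin θ₁ − e)² = 13923.9970 → L = 118.0000 → L = 118
check at θ₃=325°: x = 127.9897 (printed 127.9897) ✓

r = 13, L = 118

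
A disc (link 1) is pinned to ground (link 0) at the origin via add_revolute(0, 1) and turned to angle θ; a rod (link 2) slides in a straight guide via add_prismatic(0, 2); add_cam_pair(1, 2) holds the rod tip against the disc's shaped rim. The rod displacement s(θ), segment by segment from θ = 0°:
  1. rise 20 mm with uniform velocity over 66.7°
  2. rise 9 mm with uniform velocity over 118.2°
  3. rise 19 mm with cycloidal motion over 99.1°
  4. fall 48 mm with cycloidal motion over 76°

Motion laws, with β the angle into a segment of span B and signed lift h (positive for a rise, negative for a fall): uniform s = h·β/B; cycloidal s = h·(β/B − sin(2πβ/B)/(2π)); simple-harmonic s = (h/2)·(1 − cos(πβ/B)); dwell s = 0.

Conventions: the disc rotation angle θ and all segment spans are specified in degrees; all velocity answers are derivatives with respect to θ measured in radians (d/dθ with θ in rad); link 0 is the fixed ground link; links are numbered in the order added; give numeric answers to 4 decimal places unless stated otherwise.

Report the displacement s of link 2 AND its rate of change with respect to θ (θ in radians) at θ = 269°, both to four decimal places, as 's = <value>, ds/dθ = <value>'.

segment 1 (0° to 66.7°, uniform, h = 20) is passed completely: s = 0.0000 + (20) = 20.0000
segment 2 (66.7° to 184.9°, uniform, h = 9) is passed completely: s = 20.0000 + (9) = 29.0000
θ = 269° falls in segment 3 (184.9° to 284°, cycloidal, h = 19): β = 269 − 184.9 = 84.1°, B = 99.1°; Δs = 19·(0.8486 − sin(2π·0.8486)/(2π)) = 18.5857; s = 29.0000 + 18.5857 = 47.5857
velocity in seg [184.9°–284°] (cycloidal), θ in radians: β = 84.1° = 1.4678 rad, B = 99.1° = 1.7296 rad; ds/dθ = (h/B)(1 − cos(2πβ/B)) = (19/1.7296)(1 − cos(2π·0.8486)) = 4.604509 mm/rad

s = 47.5857, ds/dθ = 4.6045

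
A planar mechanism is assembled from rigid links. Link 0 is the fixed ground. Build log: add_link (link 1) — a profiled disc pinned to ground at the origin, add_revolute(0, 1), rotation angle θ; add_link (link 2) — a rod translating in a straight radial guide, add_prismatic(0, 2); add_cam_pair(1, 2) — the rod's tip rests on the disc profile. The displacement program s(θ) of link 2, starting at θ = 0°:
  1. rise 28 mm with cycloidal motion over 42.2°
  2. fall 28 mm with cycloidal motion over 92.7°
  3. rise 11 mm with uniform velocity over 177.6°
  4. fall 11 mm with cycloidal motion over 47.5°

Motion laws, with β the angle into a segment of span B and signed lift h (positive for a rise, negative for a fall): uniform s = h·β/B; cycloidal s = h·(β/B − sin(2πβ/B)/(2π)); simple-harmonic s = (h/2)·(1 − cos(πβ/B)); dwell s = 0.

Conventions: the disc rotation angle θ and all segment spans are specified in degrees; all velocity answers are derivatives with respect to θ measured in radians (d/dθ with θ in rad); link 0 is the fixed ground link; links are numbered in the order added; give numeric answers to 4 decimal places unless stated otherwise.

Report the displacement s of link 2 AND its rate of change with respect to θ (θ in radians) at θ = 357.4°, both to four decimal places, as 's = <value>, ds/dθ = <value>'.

seg 1 [0°–42.2°] cycloidal, h=28: full span → s += 28 → s = 28.0000
seg 2 [42.2°–134.9°] cycloidal, h=-28: full span → s += -28 → s = 0.0000
seg 3 [134.9°–312.5°] uniform, h=11: full span → s += 11 → s = 11.0000
seg 4 [312.5°–360°] cycloidal, h=-11: θ=357.4° here. β=44.9, B=47.5. -11·(0.9453 − sin(2π·0.9453)/(2π)) = -10.9882 → s = 0.0118
velocity in seg [312.5°–360°] (cycloidal), θ in radians: β = 44.9° = 0.7837 rad, B = 47.5° = 0.8290 rad; ds/dθ = (h/B)(1 − cos(2πβ/B)) = ((-11)/0.8290)(1 − cos(2π·0.9453)) = -0.777009 mm/rad

s = 0.0118, ds/dθ = -0.7770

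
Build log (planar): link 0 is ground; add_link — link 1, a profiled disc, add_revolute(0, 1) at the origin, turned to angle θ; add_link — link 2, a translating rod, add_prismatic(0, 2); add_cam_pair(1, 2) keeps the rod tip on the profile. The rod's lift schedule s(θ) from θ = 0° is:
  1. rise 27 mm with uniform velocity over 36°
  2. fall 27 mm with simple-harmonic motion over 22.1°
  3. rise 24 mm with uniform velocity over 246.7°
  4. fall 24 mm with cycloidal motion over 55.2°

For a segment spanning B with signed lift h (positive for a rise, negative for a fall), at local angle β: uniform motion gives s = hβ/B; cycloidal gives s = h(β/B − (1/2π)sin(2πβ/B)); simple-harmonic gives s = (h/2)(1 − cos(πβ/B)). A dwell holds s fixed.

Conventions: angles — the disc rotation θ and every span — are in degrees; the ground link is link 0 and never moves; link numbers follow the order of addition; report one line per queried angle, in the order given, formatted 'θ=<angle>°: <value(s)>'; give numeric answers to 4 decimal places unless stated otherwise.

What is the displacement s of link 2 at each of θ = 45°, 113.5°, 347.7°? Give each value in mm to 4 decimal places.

seg 1 [0°–36°] uniform, h=27: full span → s += 27 → s = 27.0000
seg 2 [36°–58.1°] simple-harmonic, h=-27: θ=45° here. β=9, B=22.1. -27/2·(1 − cos(π·0.4072)) = -9.6213 → s = 17.3787
seg 2 [36°–58.1°] simple-harmonic, h=-27: full span → s += -27 → s = 0.0000
seg 3 [58.1°–304.8°] uniform, h=24: θ=113.5° here. β=55.4, B=246.7. 24·55.4/246.7 = 5.3895 → s = 5.3895
seg 3 [58.1°–304.8°] uniform, h=24: full span → s += 24 → s = 24.0000
seg 4 [304.8°–360°] cycloidal, h=-24: θ=347.7° here. β=42.9, B=55.2. -24·(0.7772 − sin(2π·0.7772)/(2π)) = -22.4164 → s = 1.5836

θ=45°: 17.3787
θ=113.5°: 5.3895
θ=347.7°: 1.5836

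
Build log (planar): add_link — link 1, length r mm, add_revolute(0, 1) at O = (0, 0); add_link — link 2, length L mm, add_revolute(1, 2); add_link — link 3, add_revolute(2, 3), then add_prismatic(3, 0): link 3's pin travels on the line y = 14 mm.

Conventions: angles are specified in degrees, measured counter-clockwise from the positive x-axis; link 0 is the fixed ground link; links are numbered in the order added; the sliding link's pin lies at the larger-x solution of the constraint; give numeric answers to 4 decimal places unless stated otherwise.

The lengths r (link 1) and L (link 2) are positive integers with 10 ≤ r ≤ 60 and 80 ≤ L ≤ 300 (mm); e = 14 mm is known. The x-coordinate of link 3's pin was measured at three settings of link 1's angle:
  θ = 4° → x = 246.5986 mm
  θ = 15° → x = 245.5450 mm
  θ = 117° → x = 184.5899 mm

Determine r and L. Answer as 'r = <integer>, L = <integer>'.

constraint per measurement: (x − r cos θ)² + (r sin θ − e)² = L²
subtracting the θ₁ and θ₂ equations cancels the r² and L² terms:
r = (x₁² − x₂²) / (2[(x₁cos θ₁ + e sin θ₁) − (x₂cos θ₂ + e sin θ₂)]) = 42.0008 → r = 42
L² = (x₁ − r cos θ₁)² + (r sin θ₁ − e)² = 42025.0125 → L = 205.0000 → L = 205
check at θ₃=117°: x = 184.5899 (printed 184.5899) ✓

r = 42, L = 205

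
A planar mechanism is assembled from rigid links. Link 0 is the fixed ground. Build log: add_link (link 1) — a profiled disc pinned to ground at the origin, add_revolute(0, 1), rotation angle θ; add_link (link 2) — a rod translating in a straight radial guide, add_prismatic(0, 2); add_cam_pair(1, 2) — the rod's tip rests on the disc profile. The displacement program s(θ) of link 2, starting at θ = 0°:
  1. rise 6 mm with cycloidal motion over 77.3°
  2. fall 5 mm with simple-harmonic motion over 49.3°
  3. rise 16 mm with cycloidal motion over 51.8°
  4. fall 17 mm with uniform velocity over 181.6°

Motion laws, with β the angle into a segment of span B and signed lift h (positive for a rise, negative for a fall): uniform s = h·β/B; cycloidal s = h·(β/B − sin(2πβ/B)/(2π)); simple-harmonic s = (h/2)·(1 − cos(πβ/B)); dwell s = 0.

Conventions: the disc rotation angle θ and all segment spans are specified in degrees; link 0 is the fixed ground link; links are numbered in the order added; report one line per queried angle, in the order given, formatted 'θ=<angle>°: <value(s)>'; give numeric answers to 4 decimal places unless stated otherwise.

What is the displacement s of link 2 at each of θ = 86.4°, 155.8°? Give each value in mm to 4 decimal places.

seg 1 [0°–77.3°] cycloidal, h=6: full span → s += 6 → s = 6.0000
seg 2 [77.3°–126.6°] simple-harmonic, h=-5: θ=86.4° here. β=9.1, B=49.3. -5/2·(1 − cos(π·0.1846)) = -0.4087 → s = 5.5913
seg 2 [77.3°–126.6°] simple-harmonic, h=-5: full span → s += -5 → s = 1.0000
seg 3 [126.6°–178.4°] cycloidal, h=16: θ=155.8° here. β=29.2, B=51.8. 16·(0.5637 − sin(2π·0.5637)/(2π)) = 10.0116 → s = 11.0116

θ=86.4°: 5.5913
θ=155.8°: 11.0116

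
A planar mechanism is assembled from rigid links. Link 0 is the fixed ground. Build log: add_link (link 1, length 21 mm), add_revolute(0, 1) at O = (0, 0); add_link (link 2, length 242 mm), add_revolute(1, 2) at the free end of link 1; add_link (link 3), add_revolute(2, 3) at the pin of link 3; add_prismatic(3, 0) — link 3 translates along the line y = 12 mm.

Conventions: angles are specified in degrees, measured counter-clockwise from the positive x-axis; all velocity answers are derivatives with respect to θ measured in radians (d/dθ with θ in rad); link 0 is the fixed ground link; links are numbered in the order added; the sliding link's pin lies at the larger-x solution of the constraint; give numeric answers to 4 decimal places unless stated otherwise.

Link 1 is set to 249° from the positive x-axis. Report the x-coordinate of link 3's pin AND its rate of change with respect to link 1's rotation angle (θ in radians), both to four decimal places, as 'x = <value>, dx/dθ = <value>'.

geometry: r = 21 mm, L = 242 mm, e = 12 mm
crank pin P = (r cos θ, r sin θ) = (-7.525727, -19.605189)
h = r sin θ − e = -19.605189 − 12 = -31.605189
x = r cos θ + √(L² − h²) = -7.525727 + 239.927306 = 232.401579
dx/dθ = −r sin θ − h·r cos θ/√(L² − h²) (θ in radians; h = -31.605189) = 18.613839

x = 232.4016, dx/dθ = 18.6138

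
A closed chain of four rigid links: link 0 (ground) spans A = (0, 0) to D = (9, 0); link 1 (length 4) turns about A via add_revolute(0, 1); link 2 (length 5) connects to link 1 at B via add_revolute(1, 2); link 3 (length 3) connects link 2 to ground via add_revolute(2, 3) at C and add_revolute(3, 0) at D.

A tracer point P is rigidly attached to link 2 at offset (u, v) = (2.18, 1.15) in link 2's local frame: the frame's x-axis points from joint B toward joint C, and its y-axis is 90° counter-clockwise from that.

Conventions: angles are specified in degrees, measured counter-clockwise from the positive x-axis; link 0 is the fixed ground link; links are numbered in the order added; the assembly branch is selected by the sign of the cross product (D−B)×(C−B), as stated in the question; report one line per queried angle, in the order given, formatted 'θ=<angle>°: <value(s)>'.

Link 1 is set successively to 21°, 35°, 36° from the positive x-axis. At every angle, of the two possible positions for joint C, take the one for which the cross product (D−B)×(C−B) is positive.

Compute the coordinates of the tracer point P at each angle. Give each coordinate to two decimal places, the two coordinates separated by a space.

A=(0,0), D=(9.00,0)
θ=21°: B = A + 4.00·(cos21°, sin21°) = (3.7343, 1.4335)
θ=21°: |BD| = 5.4573
θ=21°: circle(B,5.00) ∩ circle(D,3.00): a=4.1946, h=2.7213
θ=21°:   candidates: C₊=(8.4964,2.9574) cross=14.851; C₋=(7.0668,-2.2941) cross=-14.851
θ=21°:   branch + wants cross > 0 → take C=(8.4964,2.9574) (cross=14.851)
θ=21°: ex = (C−B)/|BC| = (0.9524,0.3048); ey = (-0.3048,0.9524)
θ=21°: P = B + 2.18·ex + 1.15·ey = (5.4601,3.1932)
θ=35°: B = A + 4.00·(cos35°, sin35°) = (3.2766, 2.2943)
θ=35°: |BD| = 6.1661
θ=35°: circle(B,5.00) ∩ circle(D,3.00): a=4.3805, h=2.4107
θ=35°:   candidates: C₊=(8.2395,2.9020) cross=14.865; C₋=(6.4456,-1.5732) cross=-14.865
θ=35°:   branch + wants cross > 0 → take C=(8.2395,2.9020) (cross=14.865)
θ=35°: ex = (C−B)/|BC| = (0.9926,0.1215); ey = (-0.1215,0.9926)
θ=35°: P = B + 2.18·ex + 1.15·ey = (5.3007,3.7007)
θ=36°: B = A + 4.00·(cos36°, sin36°) = (3.2361, 2.3511)
θ=36°: |BD| = 6.2250
θ=36°: circle(B,5.00) ∩ circle(D,3.00): a=4.3976, h=2.3792
θ=36°:   candidates: C₊=(8.2066,2.8932) cross=14.811; C₋=(6.4094,-1.5128) cross=-14.811
θ=36°:   branch + wants cross > 0 → take C=(8.2066,2.8932) (cross=14.811)
θ=36°: ex = (C−B)/|BC| = (0.9941,0.1084); ey = (-0.1084,0.9941)
θ=36°: P = B + 2.18·ex + 1.15·ey = (5.2785,3.7307)

θ=21°: 5.46 3.19
θ=35°: 5.30 3.70
θ=36°: 5.28 3.73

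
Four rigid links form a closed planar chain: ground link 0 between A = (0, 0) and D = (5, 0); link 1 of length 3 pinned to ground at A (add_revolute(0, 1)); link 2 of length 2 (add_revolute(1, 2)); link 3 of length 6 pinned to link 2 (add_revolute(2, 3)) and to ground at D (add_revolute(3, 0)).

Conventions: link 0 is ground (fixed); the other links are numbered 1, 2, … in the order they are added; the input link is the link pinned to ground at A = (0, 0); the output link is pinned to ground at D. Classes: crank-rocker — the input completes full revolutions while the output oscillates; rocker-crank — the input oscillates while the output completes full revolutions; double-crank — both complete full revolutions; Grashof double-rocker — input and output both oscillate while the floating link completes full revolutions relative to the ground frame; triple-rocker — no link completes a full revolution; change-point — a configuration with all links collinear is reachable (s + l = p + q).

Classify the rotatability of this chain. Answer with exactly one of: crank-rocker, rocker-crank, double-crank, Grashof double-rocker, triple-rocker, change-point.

lengths: ground=5, input=3, coupler=2, output=6
sorted: s=2 (shortest), l=6 (longest), p+q=8
s + l = 8 vs p + q = 8
s + l = p + q → change-point (collinear configuration reachable)

change-point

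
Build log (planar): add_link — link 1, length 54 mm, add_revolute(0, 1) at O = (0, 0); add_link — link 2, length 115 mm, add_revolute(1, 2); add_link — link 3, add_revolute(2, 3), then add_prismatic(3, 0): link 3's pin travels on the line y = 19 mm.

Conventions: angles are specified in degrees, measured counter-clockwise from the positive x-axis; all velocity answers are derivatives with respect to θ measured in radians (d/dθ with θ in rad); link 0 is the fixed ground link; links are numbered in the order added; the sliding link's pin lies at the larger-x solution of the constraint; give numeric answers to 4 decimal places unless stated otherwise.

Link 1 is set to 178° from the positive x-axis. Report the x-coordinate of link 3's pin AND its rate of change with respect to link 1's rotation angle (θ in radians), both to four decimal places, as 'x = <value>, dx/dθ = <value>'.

geometry: r = 54 mm, L = 115 mm, e = 19 mm
crank pin P = (r cos θ, r sin θ) = (-53.967105, 1.884573)
h = r sin θ − e = 1.884573 − 19 = -17.115427
x = r cos θ + √(L² − h²) = -53.967105 + 113.719225 = 59.752120
dx/dθ = −r sin θ − h·r cos θ/√(L² − h²) (θ in radians; h = -17.115427) = -10.006947

x = 59.7521, dx/dθ = -10.0069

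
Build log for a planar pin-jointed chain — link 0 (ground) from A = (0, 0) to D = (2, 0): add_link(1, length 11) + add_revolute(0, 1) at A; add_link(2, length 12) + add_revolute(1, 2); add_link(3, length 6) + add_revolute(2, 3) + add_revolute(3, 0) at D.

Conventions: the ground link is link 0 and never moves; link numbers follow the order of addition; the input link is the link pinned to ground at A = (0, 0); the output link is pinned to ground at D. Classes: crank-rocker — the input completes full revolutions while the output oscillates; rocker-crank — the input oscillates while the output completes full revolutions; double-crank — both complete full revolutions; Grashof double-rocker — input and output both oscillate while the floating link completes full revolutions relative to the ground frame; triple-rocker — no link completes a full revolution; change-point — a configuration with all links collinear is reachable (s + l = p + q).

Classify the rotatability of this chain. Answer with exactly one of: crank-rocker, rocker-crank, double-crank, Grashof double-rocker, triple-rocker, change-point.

lengths: ground=2, input=11, coupler=12, output=6
sorted: s=2 (shortest), l=12 (longest), p+q=17
s + l = 14 vs p + q = 17
s + l < p + q (Grashof) with shortest = ground link → double-crank

double-crank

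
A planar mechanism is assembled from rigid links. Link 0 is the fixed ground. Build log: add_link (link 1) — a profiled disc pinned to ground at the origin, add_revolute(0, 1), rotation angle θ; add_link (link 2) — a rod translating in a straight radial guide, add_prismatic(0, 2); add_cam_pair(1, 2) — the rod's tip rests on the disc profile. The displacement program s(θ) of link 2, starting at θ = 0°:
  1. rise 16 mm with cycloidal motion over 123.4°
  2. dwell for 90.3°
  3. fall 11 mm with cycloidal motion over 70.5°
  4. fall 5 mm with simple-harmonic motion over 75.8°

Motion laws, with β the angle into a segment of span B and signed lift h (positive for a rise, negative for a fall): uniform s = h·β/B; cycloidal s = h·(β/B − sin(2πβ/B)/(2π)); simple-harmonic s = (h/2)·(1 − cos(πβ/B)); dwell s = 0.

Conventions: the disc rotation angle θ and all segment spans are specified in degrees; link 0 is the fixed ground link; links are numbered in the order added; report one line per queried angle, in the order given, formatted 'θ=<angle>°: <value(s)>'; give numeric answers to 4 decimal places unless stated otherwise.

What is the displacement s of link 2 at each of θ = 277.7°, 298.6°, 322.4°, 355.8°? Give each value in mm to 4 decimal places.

seg 1 [0°–123.4°] cycloidal, h=16: full span → s += 16 → s = 16.0000
seg 2 [123.4°–213.7°] dwell: s stays 16.0000
seg 3 [213.7°–284.2°] cycloidal, h=-11: θ=277.7° here. β=64, B=70.5. -11·(0.9078 − sin(2π·0.9078)/(2π)) = -10.9442 → s = 5.0558
seg 3 [213.7°–284.2°] cycloidal, h=-11: full span → s += -11 → s = 5.0000
seg 4 [284.2°–360°] simple-harmonic, h=-5: θ=298.6° here. β=14.4, B=75.8. -5/2·(1 − cos(π·0.1900)) = -0.4322 → s = 4.5678
seg 4 [284.2°–360°] simple-harmonic, h=-5: θ=322.4° here. β=38.2, B=75.8. -5/2·(1 − cos(π·0.5040)) = -2.5311 → s = 2.4689
seg 4 [284.2°–360°] simple-harmonic, h=-5: θ=355.8° here. β=71.6, B=75.8. -5/2·(1 − cos(π·0.9446)) = -4.9622 → s = 0.0378

θ=277.7°: 5.0558
θ=298.6°: 4.5678
θ=322.4°: 2.4689
θ=355.8°: 0.0378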